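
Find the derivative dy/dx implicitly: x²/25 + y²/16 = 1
Differentiate both sides with respect to x, treating y as y(x). By the chain rule, any term containing y contributes a factor of y' = dy/dx when we differentiate it.

Move every term to one side and write the relation as F(x, y) = 0. Term by term,
  d/dx[x^2/25] = 2x/25
  d/dx[y^2/16] = y·y'/8
  d/dx[-1] = 0

The pieces without y' make up ∂F/∂x and the coefficient of y' is ∂F/∂y:
  ∂F/∂x = 2x/25,
  ∂F/∂y = y/8.

Since d/dx[F] = ∂F/∂x + (∂F/∂y)·y' = 0, solve for y':
  (∂F/∂y)·y' = -∂F/∂x
  dy/dx = -(∂F/∂x)/(∂F/∂y) = -(2x/25)/(y/8) = -16x/(25y)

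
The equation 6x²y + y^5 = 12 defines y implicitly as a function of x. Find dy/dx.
Take d/dx of both sides. Since y is implicitly a function of x, the chain rule attaches a y' = dy/dx factor whenever we differentiate through y.

Set F(x, y) = (left side) − (right side), so the curve is F = 0. Differentiating each term of F:
  d/dx[6x^2y] = 6x^2·y' + 12xy
  d/dx[y^5] = 5y^4·y'
  d/dx[-12] = 0

Collecting, the y'-free part is the partial derivative in x and the y' coefficient is the partial derivative in y:
  ∂F/∂x = 12xy
  ∂F/∂y = 6x^2 + 5y^4

so d/dx[F(x, y(x))] = ∂F/∂x + (∂F/∂y)·y' = 0. Rearranging,
  dy/dx = -(∂F/∂x)/(∂F/∂y) = -(12xy)/(6x^2 + 5y^4) = -12xy/(6x^2 + 5y^4)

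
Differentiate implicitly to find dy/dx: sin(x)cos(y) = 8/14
Apply d/dx to both sides, remembering that y depends on x. Each occurrence of y therefore brings in a y' = dy/dx via the chain rule.

With F(x, y) equal to the left-hand side minus the right, differentiate F term by term:
  d/dx[sin(x)·cos(y)] = -y'·sin(x)·sin(y) + cos(x)·cos(y)
  d/dx[-4/7] = 0
Adding these up, d/dx[F] = 0 becomes
  (cos(x)·cos(y)) + (-sin(x)·sin(y))·y' = 0,
so isolating y',
  dy/dx = -(cos(x)·cos(y))/(-sin(x)·sin(y)) = 1/(tan(x)·tan(y))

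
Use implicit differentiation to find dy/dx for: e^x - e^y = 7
Differentiate both sides with respect to x, treating y as y(x). By the chain rule, any term containing y contributes a factor of y' = dy/dx when we differentiate it.

Move every term to one side and write the relation as F(x, y) = 0. Term by term,
  d/dx[e^(x)] = e^(x)
  d/dx[-e^(y)] = -y'·e^(y)
  d/dx[-7] = 0

The pieces without y' make up ∂F/∂x and the coefficient of y' is ∂F/∂y:
  ∂F/∂x = e^(x),
  ∂F/∂y = -e^(y).

Since d/dx[F] = ∂F/∂x + (∂F/∂y)·y' = 0, solve for y':
  (∂F/∂y)·y' = -∂F/∂x
  dy/dx = -(∂F/∂x)/(∂F/∂y) = -(e^(x))/(-e^(y)) = e^(x - y)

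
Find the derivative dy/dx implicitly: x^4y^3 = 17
Take d/dx of both sides. Since y is implicitly a function of x, the chain rule attaches a y' = dy/dx factor whenever we differentiate through y.

Set F(x, y) = (left side) − (right side), so the curve is F = 0. Differentiating each term of F:
  d/dx[x^4y^3] = 3x^4y^2·y' + 4x^3y^3
  d/dx[-17] = 0

Collecting, the y'-free part is the partial derivative in x and the y' coefficient is the partial derivative in y:
  ∂F/∂x = 4x^3y^3
  ∂F/∂y = 3x^4y^2

so d/dx[F(x, y(x))] = ∂F/∂x + (∂F/∂y)·y' = 0. Rearranging,
  dy/dx = -(∂F/∂x)/(∂F/∂y) = -(4x^3y^3)/(3x^4y^2) = -4y/(3x)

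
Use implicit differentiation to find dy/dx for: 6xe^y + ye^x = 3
Differentiate the relation implicitly: treat y = y(x) and apply the chain rule, so every y-derivative picks up a y' = dy/dx factor.

With everything moved to the left-hand side, differentiate term by term:
  d/dx[6x·e^(y)] = 6x·y'·e^(y) + 6e^(y)
  d/dx[y·e^(x)] = y·e^(x) + y'·e^(x)
  d/dx[-3] = 0

Separating the contributions that come from x directly and those that come through y:
  without y':      y·e^(x) + 6e^(y)
  multiplying y':  6x·e^(y) + e^(x)

so (y·e^(x) + 6e^(y)) + (6x·e^(y) + e^(x))·y' = 0, and therefore
  dy/dx = -(y·e^(x) + 6e^(y))/(6x·e^(y) + e^(x)) = (-y·e^(x) - 6e^(y))/(6x·e^(y) + e^(x))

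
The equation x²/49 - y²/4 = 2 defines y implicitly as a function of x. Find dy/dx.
Differentiate both sides with respect to x, treating y as y(x). By the chain rule, any term containing y contributes a factor of y' = dy/dx when we differentiate it.

Move every term to one side and write the relation as F(x, y) = 0. Term by term,
  d/dx[x^2/49] = 2x/49
  d/dx[-y^2/4] = -y·y'/2
  d/dx[-2] = 0

The pieces without y' make up ∂F/∂x and the coefficient of y' is ∂F/∂y:
  ∂F/∂x = 2x/49,
  ∂F/∂y = -y/2.

Since d/dx[F] = ∂F/∂x + (∂F/∂y)·y' = 0, solve for y':
  (∂F/∂y)·y' = -∂F/∂x
  dy/dx = -(∂F/∂x)/(∂F/∂y) = -(2x/49)/(-y/2) = 4x/(49y)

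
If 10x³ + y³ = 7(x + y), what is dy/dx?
Differentiate both sides with respect to x, treating y as y(x). By the chain rule, any term containing y contributes a factor of y' = dy/dx when we differentiate it.

Move every term to one side and write the relation as F(x, y) = 0. Term by term,
  d/dx[10x^3] = 30x^2
  d/dx[-7x] = -7
  d/dx[y^3] = 3y^2·y'
  d/dx[-7y] = -7·y'

The pieces without y' make up ∂F/∂x and the coefficient of y' is ∂F/∂y:
  ∂F/∂x = 30x^2 - 7,
  ∂F/∂y = 3y^2 - 7.

Since d/dx[F] = ∂F/∂x + (∂F/∂y)·y' = 0, solve for y':
  (∂F/∂y)·y' = -∂F/∂x
  dy/dx = -(∂F/∂x)/(∂F/∂y) = -(30x^2 - 7)/(3y^2 - 7) = (7 - 30x^2)/(3y^2 - 7)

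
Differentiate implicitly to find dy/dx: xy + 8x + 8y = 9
Take d/dx of both sides. Since y is implicitly a function of x, the chain rule attaches a y' = dy/dx factor whenever we differentiate through y.

Set F(x, y) = (left side) − (right side), so the curve is F = 0. Differentiating each term of F:
  d/dx[xy] = x·y' + y
  d/dx[8x] = 8
  d/dx[8y] = 8·y'
  d/dx[-9] = 0

Collecting, the y'-free part is the partial derivative in x and the y' coefficient is the partial derivative in y:
  ∂F/∂x = y + 8
  ∂F/∂y = x + 8

so d/dx[F(x, y(x))] = ∂F/∂x + (∂F/∂y)·y' = 0. Rearranging,
  dy/dx = -(∂F/∂x)/(∂F/∂y) = -(y + 8)/(x + 8) = (-y - 8)/(x + 8)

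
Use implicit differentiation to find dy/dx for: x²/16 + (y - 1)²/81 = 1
Differentiate both sides with respect to x, treating y as y(x). By the chain rule, any term containing y contributes a factor of y' = dy/dx when we differentiate it.

Move every term to one side and write the relation as F(x, y) = 0. Term by term,
  d/dx[x^2/16] = x/8
  d/dx[(y - 1)^2/81] = 2·y'(y - 1)/81
  d/dx[-1] = 0

The pieces without y' make up ∂F/∂x and the coefficient of y' is ∂F/∂y:
  ∂F/∂x = x/8,
  ∂F/∂y = 2y/81 - 2/81.

Since d/dx[F] = ∂F/∂x + (∂F/∂y)·y' = 0, solve for y':
  (∂F/∂y)·y' = -∂F/∂x
  dy/dx = -(∂F/∂x)/(∂F/∂y) = -(x/8)/(2y/81 - 2/81)
        = -(x/8)/(2(y - 1)/81) = -81x/(16y - 16)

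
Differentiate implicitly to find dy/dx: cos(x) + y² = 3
Differentiate the relation implicitly: treat y = y(x) and apply the chain rule, so every y-derivative picks up a y' = dy/dx factor.

With everything moved to the left-hand side, differentiate term by term:
  d/dx[y^2] = 2y·y'
  d/dx[cos(x)] = -sin(x)
  d/dx[-3] = 0

Separating the contributions that come from x directly and those that come through y:
  without y':      -sin(x)
  multiplying y':  2y

so (-sin(x)) + (2y)·y' = 0, and therefore
  dy/dx = -(-sin(x))/(2y) = sin(x)/(2y)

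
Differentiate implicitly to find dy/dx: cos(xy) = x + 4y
Differentiate the relation implicitly: treat y = y(x) and apply the chain rule, so every y-derivative picks up a y' = dy/dx factor.

With everything moved to the left-hand side, differentiate term by term:
  d/dx[-x] = -1
  d/dx[-4y] = -4·y'
  d/dx[cos(xy)] = -(x·y' + y)·sin(xy)

Separating the contributions that come from x directly and those that come through y:
  without y':      -y·sin(xy) - 1
  multiplying y':  -x·sin(xy) - 4

so (-y·sin(xy) - 1) + (-x·sin(xy) - 4)·y' = 0, and therefore
  dy/dx = -(-y·sin(xy) - 1)/(-x·sin(xy) - 4) = -(y·sin(xy) + 1)/(x·sin(xy) + 4)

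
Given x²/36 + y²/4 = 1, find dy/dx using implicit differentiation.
Apply d/dx to both sides, remembering that y depends on x. Each occurrence of y therefore brings in a y' = dy/dx via the chain rule.

With F(x, y) equal to the left-hand side minus the right, differentiate F term by term:
  d/dx[x^2/36] = x/18
  d/dx[y^2/4] = y·y'/2
  d/dx[-1] = 0
Adding these up, d/dx[F] = 0 becomes
  (x/18) + (y/2)·y' = 0,
so isolating y',
  dy/dx = -(x/18)/(y/2) = -x/(9y)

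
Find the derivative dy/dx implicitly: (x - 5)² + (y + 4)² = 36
Apply d/dx to both sides, remembering that y depends on x. Each occurrence of y therefore brings in a y' = dy/dx via the chain rule.

With F(x, y) equal to the left-hand side minus the right, differentiate F term by term:
  d/dx[(x - 5)^2] = 2x - 10
  d/dx[(y + 4)^2] = 2·y'(y + 4)
  d/dx[-36] = 0
Adding these up, d/dx[F] = 0 becomes
  (2x - 10) + (2y + 8)·y' = 0,
so isolating y',
  dy/dx = -(2x - 10)/(2y + 8) = (5 - x)/(y + 4)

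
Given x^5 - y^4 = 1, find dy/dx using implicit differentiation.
Take d/dx of both sides. Since y is implicitly a function of x, the chain rule attaches a y' = dy/dx factor whenever we differentiate through y.

Set F(x, y) = (left side) − (right side), so the curve is F = 0. Differentiating each term of F:
  d/dx[x^5] = 5x^4
  d/dx[-y^4] = -4y^3·y'
  d/dx[-1] = 0

Collecting, the y'-free part is the partial derivative in x and the y' coefficient is the partial derivative in y:
  ∂F/∂x = 5x^4
  ∂F/∂y = -4y^3

so d/dx[F(x, y(x))] = ∂F/∂x + (∂F/∂y)·y' = 0. Rearranging,
  dy/dx = -(∂F/∂x)/(∂F/∂y) = -(5x^4)/(-4y^3) = 5x^4/(4y^3)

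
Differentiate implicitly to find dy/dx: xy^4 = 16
Take d/dx of both sides. Since y is implicitly a function of x, the chain rule attaches a y' = dy/dx factor whenever we differentiate through y.

Set F(x, y) = (left side) − (right side), so the curve is F = 0. Differentiating each term of F:
  d/dx[xy^4] = 4xy^3·y' + y^4
  d/dx[-16] = 0

Collecting, the y'-free part is the partial derivative in x and the y' coefficient is the partial derivative in y:
  ∂F/∂x = y^4
  ∂F/∂y = 4xy^3

so d/dx[F(x, y(x))] = ∂F/∂x + (∂F/∂y)·y' = 0. Rearranging,
  dy/dx = -(∂F/∂x)/(∂F/∂y) = -(y^4)/(4xy^3) = -y/(4x)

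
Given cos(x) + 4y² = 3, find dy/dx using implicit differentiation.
Apply d/dx to both sides, remembering that y depends on x. Each occurrence of y therefore brings in a y' = dy/dx via the chain rule.

With F(x, y) equal to the left-hand side minus the right, differentiate F term by term:
  d/dx[4y^2] = 8y·y'
  d/dx[cos(x)] = -sin(x)
  d/dx[-3] = 0
Adding these up, d/dx[F] = 0 becomes
  (-sin(x)) + (8y)·y' = 0,
so isolating y',
  dy/dx = -(-sin(x))/(8y) = sin(x)/(8y)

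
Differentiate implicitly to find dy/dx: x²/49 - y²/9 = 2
Apply d/dx to both sides, remembering that y depends on x. Each occurrence of y therefore brings in a y' = dy/dx via the chain rule.

With F(x, y) equal to the left-hand side minus the right, differentiate F term by term:
  d/dx[x^2/49] = 2x/49
  d/dx[-y^2/9] = -2y·y'/9
  d/dx[-2] = 0
Adding these up, d/dx[F] = 0 becomes
  (2x/49) + (-2y/9)·y' = 0,
so isolating y',
  dy/dx = -(2x/49)/(-2y/9) = 9x/(49y)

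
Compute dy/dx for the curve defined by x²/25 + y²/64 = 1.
Apply d/dx to both sides, remembering that y depends on x. Each occurrence of y therefore brings in a y' = dy/dx via the chain rule.

With F(x, y) equal to the left-hand side minus the right, differentiate F term by term:
  d/dx[x^2/25] = 2x/25
  d/dx[y^2/64] = y·y'/32
  d/dx[-1] = 0
Adding these up, d/dx[F] = 0 becomes
  (2x/25) + (y/32)·y' = 0,
so isolating y',
  dy/dx = -(2x/25)/(y/32) = -64x/(25y)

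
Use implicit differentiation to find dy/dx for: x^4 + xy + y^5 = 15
Apply d/dx to both sides, remembering that y depends on x. Each occurrence of y therefore brings in a y' = dy/dx via the chain rule.

With F(x, y) equal to the left-hand side minus the right, differentiate F term by term:
  d/dx[x^4] = 4x^3
  d/dx[xy] = x·y' + y
  d/dx[y^5] = 5y^4·y'
  d/dx[-15] = 0
Adding these up, d/dx[F] = 0 becomes
  (4x^3 + y) + (x + 5y^4)·y' = 0,
so isolating y',
  dy/dx = -(4x^3 + y)/(x + 5y^4) = (-4x^3 - y)/(x + 5y^4)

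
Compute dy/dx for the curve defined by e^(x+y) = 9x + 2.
Differentiate the relation implicitly: treat y = y(x) and apply the chain rule, so every y-derivative picks up a y' = dy/dx factor.

With everything moved to the left-hand side, differentiate term by term:
  d/dx[-9x] = -9
  d/dx[e^(x + y)] = (y' + 1)·e^(x + y)
  d/dx[-2] = 0

Separating the contributions that come from x directly and those that come through y:
  without y':      e^(x + y) - 9
  multiplying y':  e^(x + y)

so (e^(x + y) - 9) + (e^(x + y))·y' = 0, and therefore
  dy/dx = -(e^(x + y) - 9)/(e^(x + y)) = 9e^(-x - y) - 1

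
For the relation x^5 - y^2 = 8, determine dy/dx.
Differentiate both sides with respect to x, treating y as y(x). By the chain rule, any term containing y contributes a factor of y' = dy/dx when we differentiate it.

Move every term to one side and write the relation as F(x, y) = 0. Term by term,
  d/dx[x^5] = 5x^4
  d/dx[-y^2] = -2y·y'
  d/dx[-8] = 0

The pieces without y' make up ∂F/∂x and the coefficient of y' is ∂F/∂y:
  ∂F/∂x = 5x^4,
  ∂F/∂y = -2y.

Since d/dx[F] = ∂F/∂x + (∂F/∂y)·y' = 0, solve for y':
  (∂F/∂y)·y' = -∂F/∂x
  dy/dx = -(∂F/∂x)/(∂F/∂y) = -(5x^4)/(-2y) = 5x^4/(2y)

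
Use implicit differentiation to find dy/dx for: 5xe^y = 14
Differentiate the relation implicitly: treat y = y(x) and apply the chain rule, so every y-derivative picks up a y' = dy/dx factor.

With everything moved to the left-hand side, differentiate term by term:
  d/dx[5x·e^(y)] = 5x·y'·e^(y) + 5e^(y)
  d/dx[-14] = 0

Separating the contributions that come from x directly and those that come through y:
  without y':      5e^(y)
  multiplying y':  5x·e^(y)

so (5e^(y)) + (5x·e^(y))·y' = 0, and therefore
  dy/dx = -(5e^(y))/(5x·e^(y)) = -1/x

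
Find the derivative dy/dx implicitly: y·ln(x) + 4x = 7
Take d/dx of both sides. Since y is implicitly a function of x, the chain rule attaches a y' = dy/dx factor whenever we differentiate through y.

Set F(x, y) = (left side) − (right side), so the curve is F = 0. Differentiating each term of F:
  d/dx[4x] = 4
  d/dx[y·ln(x)] = y'·ln(x) + y/x
  d/dx[-7] = 0

Collecting, the y'-free part is the partial derivative in x and the y' coefficient is the partial derivative in y:
  ∂F/∂x = 4 + y/x
  ∂F/∂y = ln(x)

so d/dx[F(x, y(x))] = ∂F/∂x + (∂F/∂y)·y' = 0. Rearranging,
  dy/dx = -(∂F/∂x)/(∂F/∂y) = -(4 + y/x)/(ln(x))
        = -((4x + y)/x)/(ln(x)) = (-4x - y)/(x·ln(x))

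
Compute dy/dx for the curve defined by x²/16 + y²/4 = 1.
Apply d/dx to both sides, remembering that y depends on x. Each occurrence of y therefore brings in a y' = dy/dx via the chain rule.

With F(x, y) equal to the left-hand side minus the right, differentiate F term by term:
  d/dx[x^2/16] = x/8
  d/dx[y^2/4] = y·y'/2
  d/dx[-1] = 0
Adding these up, d/dx[F] = 0 becomes
  (x/8) + (y/2)·y' = 0,
so isolating y',
  dy/dx = -(x/8)/(y/2) = -x/(4y)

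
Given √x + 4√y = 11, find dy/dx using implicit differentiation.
Differentiate the relation implicitly: treat y = y(x) and apply the chain rule, so every y-derivative picks up a y' = dy/dx factor.

With everything moved to the left-hand side, differentiate term by term:
  d/dx[√(x)] = 1/(2√(x))
  d/dx[4√(y)] = 2·y'/√(y)
  d/dx[-11] = 0

Separating the contributions that come from x directly and those that come through y:
  without y':      1/(2√(x))
  multiplying y':  2/√(y)

so (1/(2√(x))) + (2/√(y))·y' = 0, and therefore
  dy/dx = -(1/(2√(x)))/(2/√(y)) = -√(y)/(4√(x))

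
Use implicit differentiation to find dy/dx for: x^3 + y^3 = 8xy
Apply d/dx to both sides, remembering that y depends on x. Each occurrence of y therefore brings in a y' = dy/dx via the chain rule.

With F(x, y) equal to the left-hand side minus the right, differentiate F term by term:
  d/dx[x^3] = 3x^2
  d/dx[-8xy] = -8x·y' - 8y
  d/dx[y^3] = 3y^2·y'
Adding these up, d/dx[F] = 0 becomes
  (3x^2 - 8y) + (-8x + 3y^2)·y' = 0,
so isolating y',
  dy/dx = -(3x^2 - 8y)/(-8x + 3y^2) = (3x^2 - 8y)/(8x - 3y^2)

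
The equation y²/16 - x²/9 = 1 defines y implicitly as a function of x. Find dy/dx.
Take d/dx of both sides. Since y is implicitly a function of x, the chain rule attaches a y' = dy/dx factor whenever we differentiate through y.

Set F(x, y) = (left side) − (right side), so the curve is F = 0. Differentiating each term of F:
  d/dx[-x^2/9] = -2x/9
  d/dx[y^2/16] = y·y'/8
  d/dx[-1] = 0

Collecting, the y'-free part is the partial derivative in x and the y' coefficient is the partial derivative in y:
  ∂F/∂x = -2x/9
  ∂F/∂y = y/8

so d/dx[F(x, y(x))] = ∂F/∂x + (∂F/∂y)·y' = 0. Rearranging,
  dy/dx = -(∂F/∂x)/(∂F/∂y) = -(-2x/9)/(y/8) = 16x/(9y)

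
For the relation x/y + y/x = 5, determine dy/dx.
Take d/dx of both sides. Since y is implicitly a function of x, the chain rule attaches a y' = dy/dx factor whenever we differentiate through y.

Set F(x, y) = (left side) − (right side), so the curve is F = 0. Differentiating each term of F:
  d/dx[x/y] = -x·y'/y^2 + 1/y
  d/dx[y/x] = y'/x - y/x^2
  d/dx[-5] = 0

Collecting, the y'-free part is the partial derivative in x and the y' coefficient is the partial derivative in y:
  ∂F/∂x = 1/y - y/x^2
  ∂F/∂y = -x/y^2 + 1/x

so d/dx[F(x, y(x))] = ∂F/∂x + (∂F/∂y)·y' = 0. Rearranging,
  dy/dx = -(∂F/∂x)/(∂F/∂y) = -(1/y - y/x^2)/(-x/y^2 + 1/x)
        = -((x - y)(x + y)/(x^2y))/(-(x - y)(x + y)/(xy^2)) = y/x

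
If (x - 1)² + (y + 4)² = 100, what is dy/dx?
Take d/dx of both sides. Since y is implicitly a function of x, the chain rule attaches a y' = dy/dx factor whenever we differentiate through y.

Set F(x, y) = (left side) − (right side), so the curve is F = 0. Differentiating each term of F:
  d/dx[(x - 1)^2] = 2x - 2
  d/dx[(y + 4)^2] = 2·y'(y + 4)
  d/dx[-100] = 0

Collecting, the y'-free part is the partial derivative in x and the y' coefficient is the partial derivative in y:
  ∂F/∂x = 2x - 2
  ∂F/∂y = 2y + 8

so d/dx[F(x, y(x))] = ∂F/∂x + (∂F/∂y)·y' = 0. Rearranging,
  dy/dx = -(∂F/∂x)/(∂F/∂y) = -(2x - 2)/(2y + 8) = (1 - x)/(y + 4)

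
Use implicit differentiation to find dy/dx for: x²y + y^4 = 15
Take d/dx of both sides. Since y is implicitly a function of x, the chain rule attaches a y' = dy/dx factor whenever we differentiate through y.

Set F(x, y) = (left side) − (right side), so the curve is F = 0. Differentiating each term of F:
  d/dx[x^2y] = x^2·y' + 2xy
  d/dx[y^4] = 4y^3·y'
  d/dx[-15] = 0

Collecting, the y'-free part is the partial derivative in x and the y' coefficient is the partial derivative in y:
  ∂F/∂x = 2xy
  ∂F/∂y = x^2 + 4y^3

so d/dx[F(x, y(x))] = ∂F/∂x + (∂F/∂y)·y' = 0. Rearranging,
  dy/dx = -(∂F/∂x)/(∂F/∂y) = -(2xy)/(x^2 + 4y^3) = -2xy/(x^2 + 4y^3)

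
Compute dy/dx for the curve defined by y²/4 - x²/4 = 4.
Differentiate both sides with respect to x, treating y as y(x). By the chain rule, any term containing y contributes a factor of y' = dy/dx when we differentiate it.

Move every term to one side and write the relation as F(x, y) = 0. Term by term,
  d/dx[-x^2/4] = -x/2
  d/dx[y^2/4] = y·y'/2
  d/dx[-4] = 0

The pieces without y' make up ∂F/∂x and the coefficient of y' is ∂F/∂y:
  ∂F/∂x = -x/2,
  ∂F/∂y = y/2.

Since d/dx[F] = ∂F/∂x + (∂F/∂y)·y' = 0, solve for y':
  (∂F/∂y)·y' = -∂F/∂x
  dy/dx = -(∂F/∂x)/(∂F/∂y) = -(-x/2)/(y/2) = x/y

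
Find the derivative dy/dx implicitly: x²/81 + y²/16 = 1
Apply d/dx to both sides, remembering that y depends on x. Each occurrence of y therefore brings in a y' = dy/dx via the chain rule.

With F(x, y) equal to the left-hand side minus the right, differentiate F term by term:
  d/dx[x^2/81] = 2x/81
  d/dx[y^2/16] = y·y'/8
  d/dx[-1] = 0
Adding these up, d/dx[F] = 0 becomes
  (2x/81) + (y/8)·y' = 0,
so isolating y',
  dy/dx = -(2x/81)/(y/8) = -16x/(81y)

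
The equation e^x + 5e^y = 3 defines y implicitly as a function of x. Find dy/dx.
Apply d/dx to both sides, remembering that y depends on x. Each occurrence of y therefore brings in a y' = dy/dx via the chain rule.

With F(x, y) equal to the left-hand side minus the right, differentiate F term by term:
  d/dx[e^(x)] = e^(x)
  d/dx[5e^(y)] = 5·y'·e^(y)
  d/dx[-3] = 0
Adding these up, d/dx[F] = 0 becomes
  (e^(x)) + (5e^(y))·y' = 0,
so isolating y',
  dy/dx = -(e^(x))/(5e^(y)) = -e^(x - y)/5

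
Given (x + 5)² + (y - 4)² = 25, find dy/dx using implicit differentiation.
Differentiate both sides with respect to x, treating y as y(x). By the chain rule, any term containing y contributes a factor of y' = dy/dx when we differentiate it.

Move every term to one side and write the relation as F(x, y) = 0. Term by term,
  d/dx[(x + 5)^2] = 2x + 10
  d/dx[(y - 4)^2] = 2·y'(y - 4)
  d/dx[-25] = 0

The pieces without y' make up ∂F/∂x and the coefficient of y' is ∂F/∂y:
  ∂F/∂x = 2x + 10,
  ∂F/∂y = 2y - 8.

Since d/dx[F] = ∂F/∂x + (∂F/∂y)·y' = 0, solve for y':
  (∂F/∂y)·y' = -∂F/∂x
  dy/dx = -(∂F/∂x)/(∂F/∂y) = -(2x + 10)/(2y - 8) = (-x - 5)/(y - 4)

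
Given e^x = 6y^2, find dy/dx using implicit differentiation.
Differentiate both sides with respect to x, treating y as y(x). By the chain rule, any term containing y contributes a factor of y' = dy/dx when we differentiate it.

Move every term to one side and write the relation as F(x, y) = 0. Term by term,
  d/dx[-6y^2] = -12y·y'
  d/dx[e^(x)] = e^(x)

The pieces without y' make up ∂F/∂x and the coefficient of y' is ∂F/∂y:
  ∂F/∂x = e^(x),
  ∂F/∂y = -12y.

Since d/dx[F] = ∂F/∂x + (∂F/∂y)·y' = 0, solve for y':
  (∂F/∂y)·y' = -∂F/∂x
  dy/dx = -(∂F/∂x)/(∂F/∂y) = -(e^(x))/(-12y) = e^(x)/(12y)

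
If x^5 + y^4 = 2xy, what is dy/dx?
Apply d/dx to both sides, remembering that y depends on x. Each occurrence of y therefore brings in a y' = dy/dx via the chain rule.

With F(x, y) equal to the left-hand side minus the right, differentiate F term by term:
  d/dx[x^5] = 5x^4
  d/dx[-2xy] = -2x·y' - 2y
  d/dx[y^4] = 4y^3·y'
Adding these up, d/dx[F] = 0 becomes
  (5x^4 - 2y) + (-2x + 4y^3)·y' = 0,
so isolating y',
  dy/dx = -(5x^4 - 2y)/(-2x + 4y^3) = (5x^4/2 - y)/(x - 2y^3)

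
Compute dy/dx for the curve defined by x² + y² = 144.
Apply d/dx to both sides, remembering that y depends on x. Each occurrence of y therefore brings in a y' = dy/dx via the chain rule.

With F(x, y) equal to the left-hand side minus the right, differentiate F term by term:
  d/dx[x^2] = 2x
  d/dx[y^2] = 2y·y'
  d/dx[-144] = 0
Adding these up, d/dx[F] = 0 becomes
  (2x) + (2y)·y' = 0,
so isolating y',
  dy/dx = -(2x)/(2y) = -x/y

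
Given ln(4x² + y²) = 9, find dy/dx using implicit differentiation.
Differentiate both sides with respect to x, treating y as y(x). By the chain rule, any term containing y contributes a factor of y' = dy/dx when we differentiate it.

Move every term to one side and write the relation as F(x, y) = 0. Term by term,
  d/dx[ln(4x^2 + y^2)] = (8x + 2y·y')/(4x^2 + y^2)
  d/dx[-9] = 0

The pieces without y' make up ∂F/∂x and the coefficient of y' is ∂F/∂y:
  ∂F/∂x = 8x/(4x^2 + y^2),
  ∂F/∂y = 2y/(4x^2 + y^2).

Since d/dx[F] = ∂F/∂x + (∂F/∂y)·y' = 0, solve for y':
  (∂F/∂y)·y' = -∂F/∂x
  dy/dx = -(∂F/∂x)/(∂F/∂y) = -(8x/(4x^2 + y^2))/(2y/(4x^2 + y^2)) = -4x/y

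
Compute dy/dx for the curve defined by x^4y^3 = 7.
Take d/dx of both sides. Since y is implicitly a function of x, the chain rule attaches a y' = dy/dx factor whenever we differentiate through y.

Set F(x, y) = (left side) − (right side), so the curve is F = 0. Differentiating each term of F:
  d/dx[x^4y^3] = 3x^4y^2·y' + 4x^3y^3
  d/dx[-7] = 0

Collecting, the y'-free part is the partial derivative in x and the y' coefficient is the partial derivative in y:
  ∂F/∂x = 4x^3y^3
  ∂F/∂y = 3x^4y^2

so d/dx[F(x, y(x))] = ∂F/∂x + (∂F/∂y)·y' = 0. Rearranging,
  dy/dx = -(∂F/∂x)/(∂F/∂y) = -(4x^3y^3)/(3x^4y^2) = -4y/(3x)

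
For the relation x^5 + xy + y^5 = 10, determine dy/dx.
Apply d/dx to both sides, remembering that y depends on x. Each occurrence of y therefore brings in a y' = dy/dx via the chain rule.

With F(x, y) equal to the left-hand side minus the right, differentiate F term by term:
  d/dx[x^5] = 5x^4
  d/dx[xy] = x·y' + y
  d/dx[y^5] = 5y^4·y'
  d/dx[-10] = 0
Adding these up, d/dx[F] = 0 becomes
  (5x^4 + y) + (x + 5y^4)·y' = 0,
so isolating y',
  dy/dx = -(5x^4 + y)/(x + 5y^4) = (-5x^4 - y)/(x + 5y^4)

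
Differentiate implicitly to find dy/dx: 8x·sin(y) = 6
Apply d/dx to both sides, remembering that y depends on x. Each occurrence of y therefore brings in a y' = dy/dx via the chain rule.

With F(x, y) equal to the left-hand side minus the right, differentiate F term by term:
  d/dx[8x·sin(y)] = 8x·y'·cos(y) + 8sin(y)
  d/dx[-6] = 0
Adding these up, d/dx[F] = 0 becomes
  (8sin(y)) + (8x·cos(y))·y' = 0,
so isolating y',
  dy/dx = -(8sin(y))/(8x·cos(y)) = -tan(y)/x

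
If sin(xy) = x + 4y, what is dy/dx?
Differentiate the relation implicitly: treat y = y(x) and apply the chain rule, so every y-derivative picks up a y' = dy/dx factor.

With everything moved to the left-hand side, differentiate term by term:
  d/dx[-x] = -1
  d/dx[-4y] = -4·y'
  d/dx[sin(xy)] = (x·y' + y)·cos(xy)

Separating the contributions that come from x directly and those that come through y:
  without y':      y·cos(xy) - 1
  multiplying y':  x·cos(xy) - 4

so (y·cos(xy) - 1) + (x·cos(xy) - 4)·y' = 0, and therefore
  dy/dx = -(y·cos(xy) - 1)/(x·cos(xy) - 4) = (-y·cos(xy) + 1)/(x·cos(xy) - 4)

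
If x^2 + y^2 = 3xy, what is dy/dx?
Differentiate both sides with respect to x, treating y as y(x). By the chain rule, any term containing y contributes a factor of y' = dy/dx when we differentiate it.

Move every term to one side and write the relation as F(x, y) = 0. Term by term,
  d/dx[x^2] = 2x
  d/dx[-3xy] = -3x·y' - 3y
  d/dx[y^2] = 2y·y'

The pieces without y' make up ∂F/∂x and the coefficient of y' is ∂F/∂y:
  ∂F/∂x = 2x - 3y,
  ∂F/∂y = -3x + 2y.

Since d/dx[F] = ∂F/∂x + (∂F/∂y)·y' = 0, solve for y':
  (∂F/∂y)·y' = -∂F/∂x
  dy/dx = -(∂F/∂x)/(∂F/∂y) = -(2x - 3y)/(-3x + 2y) = (2x - 3y)/(3x - 2y)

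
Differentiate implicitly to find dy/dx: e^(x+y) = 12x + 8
Differentiate the relation implicitly: treat y = y(x) and apply the chain rule, so every y-derivative picks up a y' = dy/dx factor.

With everything moved to the left-hand side, differentiate term by term:
  d/dx[-12x] = -12
  d/dx[e^(x + y)] = (y' + 1)·e^(x + y)
  d/dx[-8] = 0

Separating the contributions that come from x directly and those that come through y:
  without y':      e^(x + y) - 12
  multiplying y':  e^(x + y)

so (e^(x + y) - 12) + (e^(x + y))·y' = 0, and therefore
  dy/dx = -(e^(x + y) - 12)/(e^(x + y)) = 12e^(-x - y) - 1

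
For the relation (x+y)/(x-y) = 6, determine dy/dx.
Take d/dx of both sides. Since y is implicitly a function of x, the chain rule attaches a y' = dy/dx factor whenever we differentiate through y.

Set F(x, y) = (left side) − (right side), so the curve is F = 0. Differentiating each term of F:
  d/dx[(x + y)/(x - y)] = (y' + 1)/(x - y) + (x + y)(y' - 1)/(x - y)^2
  d/dx[-6] = 0

Collecting, the y'-free part is the partial derivative in x and the y' coefficient is the partial derivative in y:
  ∂F/∂x = 1/(x - y) - (x + y)/(x - y)^2
  ∂F/∂y = 1/(x - y) + (x + y)/(x - y)^2

so d/dx[F(x, y(x))] = ∂F/∂x + (∂F/∂y)·y' = 0. Rearranging,
  dy/dx = -(∂F/∂x)/(∂F/∂y) = -(1/(x - y) - (x + y)/(x - y)^2)/(1/(x - y) + (x + y)/(x - y)^2)
        = -(-2y/(x - y)^2)/(2x/(x - y)^2) = y/x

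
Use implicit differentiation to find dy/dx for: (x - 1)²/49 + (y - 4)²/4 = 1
Differentiate both sides with respect to x, treating y as y(x). By the chain rule, any term containing y contributes a factor of y' = dy/dx when we differentiate it.

Move every term to one side and write the relation as F(x, y) = 0. Term by term,
  d/dx[(x - 1)^2/49] = 2x/49 - 2/49
  d/dx[(y - 4)^2/4] = y'(y - 4)/2
  d/dx[-1] = 0

The pieces without y' make up ∂F/∂x and the coefficient of y' is ∂F/∂y:
  ∂F/∂x = 2x/49 - 2/49,
  ∂F/∂y = y/2 - 2.

Since d/dx[F] = ∂F/∂x + (∂F/∂y)·y' = 0, solve for y':
  (∂F/∂y)·y' = -∂F/∂x
  dy/dx = -(∂F/∂x)/(∂F/∂y) = -(2x/49 - 2/49)/(y/2 - 2)
        = -(2(x - 1)/49)/((y - 4)/2) = 4(1 - x)/(49(y - 4))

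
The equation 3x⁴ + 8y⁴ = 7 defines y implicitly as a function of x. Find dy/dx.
Take d/dx of both sides. Since y is implicitly a function of x, the chain rule attaches a y' = dy/dx factor whenever we differentiate through y.

Set F(x, y) = (left side) − (right side), so the curve is F = 0. Differentiating each term of F:
  d/dx[3x^4] = 12x^3
  d/dx[8y^4] = 32y^3·y'
  d/dx[-7] = 0

Collecting, the y'-free part is the partial derivative in x and the y' coefficient is the partial derivative in y:
  ∂F/∂x = 12x^3
  ∂F/∂y = 32y^3

so d/dx[F(x, y(x))] = ∂F/∂x + (∂F/∂y)·y' = 0. Rearranging,
  dy/dx = -(∂F/∂x)/(∂F/∂y) = -(12x^3)/(32y^3) = -3x^3/(8y^3)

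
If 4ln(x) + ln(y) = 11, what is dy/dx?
Differentiate the relation implicitly: treat y = y(x) and apply the chain rule, so every y-derivative picks up a y' = dy/dx factor.

With everything moved to the left-hand side, differentiate term by term:
  d/dx[4ln(x)] = 4/x
  d/dx[ln(y)] = y'/y
  d/dx[-11] = 0

Separating the contributions that come from x directly and those that come through y:
  without y':      4/x
  multiplying y':  1/y

so (4/x) + (1/y)·y' = 0, and therefore
  dy/dx = -(4/x)/(1/y) = -4y/x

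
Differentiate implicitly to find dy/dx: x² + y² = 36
Differentiate both sides with respect to x, treating y as y(x). By the chain rule, any term containing y contributes a factor of y' = dy/dx when we differentiate it.

Move every term to one side and write the relation as F(x, y) = 0. Term by term,
  d/dx[x^2] = 2x
  d/dx[y^2] = 2y·y'
  d/dx[-36] = 0

The pieces without y' make up ∂F/∂x and the coefficient of y' is ∂F/∂y:
  ∂F/∂x = 2x,
  ∂F/∂y = 2y.

Since d/dx[F] = ∂F/∂x + (∂F/∂y)·y' = 0, solve for y':
  (∂F/∂y)·y' = -∂F/∂x
  dy/dx = -(∂F/∂x)/(∂F/∂y) = -(2x)/(2y) = -x/y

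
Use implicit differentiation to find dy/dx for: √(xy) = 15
Differentiate both sides with respect to x, treating y as y(x). By the chain rule, any term containing y contributes a factor of y' = dy/dx when we differentiate it.

Move every term to one side and write the relation as F(x, y) = 0. Term by term,
  d/dx[√(xy)] = √(xy)(x·y'/2 + y/2)/(xy)
  d/dx[-15] = 0

The pieces without y' make up ∂F/∂x and the coefficient of y' is ∂F/∂y:
  ∂F/∂x = √(xy)/(2x),
  ∂F/∂y = √(xy)/(2y).

Since d/dx[F] = ∂F/∂x + (∂F/∂y)·y' = 0, solve for y':
  (∂F/∂y)·y' = -∂F/∂x
  dy/dx = -(∂F/∂x)/(∂F/∂y) = -(√(xy)/(2x))/(√(xy)/(2y)) = -y/x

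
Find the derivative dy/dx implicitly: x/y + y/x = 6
Differentiate both sides with respect to x, treating y as y(x). By the chain rule, any term containing y contributes a factor of y' = dy/dx when we differentiate it.

Move every term to one side and write the relation as F(x, y) = 0. Term by term,
  d/dx[x/y] = -x·y'/y^2 + 1/y
  d/dx[y/x] = y'/x - y/x^2
  d/dx[-6] = 0

The pieces without y' make up ∂F/∂x and the coefficient of y' is ∂F/∂y:
  ∂F/∂x = 1/y - y/x^2,
  ∂F/∂y = -x/y^2 + 1/x.

Since d/dx[F] = ∂F/∂x + (∂F/∂y)·y' = 0, solve for y':
  (∂F/∂y)·y' = -∂F/∂x
  dy/dx = -(∂F/∂x)/(∂F/∂y) = -(1/y - y/x^2)/(-x/y^2 + 1/x)
        = -((x - y)(x + y)/(x^2y))/(-(x - y)(x + y)/(xy^2)) = y/x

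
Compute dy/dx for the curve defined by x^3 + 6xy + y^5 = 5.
Take d/dx of both sides. Since y is implicitly a function of x, the chain rule attaches a y' = dy/dx factor whenever we differentiate through y.

Set F(x, y) = (left side) − (right side), so the curve is F = 0. Differentiating each term of F:
  d/dx[x^3] = 3x^2
  d/dx[6xy] = 6x·y' + 6y
  d/dx[y^5] = 5y^4·y'
  d/dx[-5] = 0

Collecting, the y'-free part is the partial derivative in x and the y' coefficient is the partial derivative in y:
  ∂F/∂x = 3x^2 + 6y
  ∂F/∂y = 6x + 5y^4

so d/dx[F(x, y(x))] = ∂F/∂x + (∂F/∂y)·y' = 0. Rearranging,
  dy/dx = -(∂F/∂x)/(∂F/∂y) = -(3x^2 + 6y)/(6x + 5y^4) = 3(-x^2 - 2y)/(6x + 5y^4)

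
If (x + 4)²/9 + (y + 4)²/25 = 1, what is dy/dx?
Differentiate both sides with respect to x, treating y as y(x). By the chain rule, any term containing y contributes a factor of y' = dy/dx when we differentiate it.

Move every term to one side and write the relation as F(x, y) = 0. Term by term,
  d/dx[(x + 4)^2/9] = 2x/9 + 8/9
  d/dx[(y + 4)^2/25] = 2·y'(y + 4)/25
  d/dx[-1] = 0

The pieces without y' make up ∂F/∂x and the coefficient of y' is ∂F/∂y:
  ∂F/∂x = 2x/9 + 8/9,
  ∂F/∂y = 2y/25 + 8/25.

Since d/dx[F] = ∂F/∂x + (∂F/∂y)·y' = 0, solve for y':
  (∂F/∂y)·y' = -∂F/∂x
  dy/dx = -(∂F/∂x)/(∂F/∂y) = -(2x/9 + 8/9)/(2y/25 + 8/25)
        = -(2(x + 4)/9)/(2(y + 4)/25) = 25(-x - 4)/(9(y + 4))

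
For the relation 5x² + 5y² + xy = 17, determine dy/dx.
Differentiate the relation implicitly: treat y = y(x) and apply the chain rule, so every y-derivative picks up a y' = dy/dx factor.

With everything moved to the left-hand side, differentiate term by term:
  d/dx[5x^2] = 10x
  d/dx[xy] = x·y' + y
  d/dx[5y^2] = 10y·y'
  d/dx[-17] = 0

Separating the contributions that come from x directly and those that come through y:
  without y':      10x + y
  multiplying y':  x + 10y

so (10x + y) + (x + 10y)·y' = 0, and therefore
  dy/dx = -(10x + y)/(x + 10y) = (-10x - y)/(x + 10y)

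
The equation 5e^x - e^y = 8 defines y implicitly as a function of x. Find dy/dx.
Apply d/dx to both sides, remembering that y depends on x. Each occurrence of y therefore brings in a y' = dy/dx via the chain rule.

With F(x, y) equal to the left-hand side minus the right, differentiate F term by term:
  d/dx[5e^(x)] = 5e^(x)
  d/dx[-e^(y)] = -y'·e^(y)
  d/dx[-8] = 0
Adding these up, d/dx[F] = 0 becomes
  (5e^(x)) + (-e^(y))·y' = 0,
so isolating y',
  dy/dx = -(5e^(x))/(-e^(y)) = 5e^(x - y)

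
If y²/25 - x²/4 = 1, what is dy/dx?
Take d/dx of both sides. Since y is implicitly a function of x, the chain rule attaches a y' = dy/dx factor whenever we differentiate through y.

Set F(x, y) = (left side) − (right side), so the curve is F = 0. Differentiating each term of F:
  d/dx[-x^2/4] = -x/2
  d/dx[y^2/25] = 2y·y'/25
  d/dx[-1] = 0

Collecting, the y'-free part is the partial derivative in x and the y' coefficient is the partial derivative in y:
  ∂F/∂x = -x/2
  ∂F/∂y = 2y/25

so d/dx[F(x, y(x))] = ∂F/∂x + (∂F/∂y)·y' = 0. Rearranging,
  dy/dx = -(∂F/∂x)/(∂F/∂y) = -(-x/2)/(2y/25) = 25x/(4y)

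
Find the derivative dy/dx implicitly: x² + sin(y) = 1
Differentiate the relation implicitly: treat y = y(x) and apply the chain rule, so every y-derivative picks up a y' = dy/dx factor.

With everything moved to the left-hand side, differentiate term by term:
  d/dx[x^2] = 2x
  d/dx[sin(y)] = y'·cos(y)
  d/dx[-1] = 0

Separating the contributions that come from x directly and those that come through y:
  without y':      2x
  multiplying y':  cos(y)

so (2x) + (cos(y))·y' = 0, and therefore
  dy/dx = -(2x)/(cos(y)) = -2x/cos(y)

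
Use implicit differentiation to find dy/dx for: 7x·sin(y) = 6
Take d/dx of both sides. Since y is implicitly a function of x, the chain rule attaches a y' = dy/dx factor whenever we differentiate through y.

Set F(x, y) = (left side) − (right side), so the curve is F = 0. Differentiating each term of F:
  d/dx[7x·sin(y)] = 7x·y'·cos(y) + 7sin(y)
  d/dx[-6] = 0

Collecting, the y'-free part is the partial derivative in x and the y' coefficient is the partial derivative in y:
  ∂F/∂x = 7sin(y)
  ∂F/∂y = 7x·cos(y)

so d/dx[F(x, y(x))] = ∂F/∂x + (∂F/∂y)·y' = 0. Rearranging,
  dy/dx = -(∂F/∂x)/(∂F/∂y) = -(7sin(y))/(7x·cos(y)) = -tan(y)/x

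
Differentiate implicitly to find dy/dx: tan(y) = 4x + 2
Differentiate both sides with respect to x, treating y as y(x). By the chain rule, any term containing y contributes a factor of y' = dy/dx when we differentiate it.

Move every term to one side and write the relation as F(x, y) = 0. Term by term,
  d/dx[-4x] = -4
  d/dx[tan(y)] = y'(tan(y)^2 + 1)
  d/dx[-2] = 0

The pieces without y' make up ∂F/∂x and the coefficient of y' is ∂F/∂y:
  ∂F/∂x = -4,
  ∂F/∂y = tan(y)^2 + 1.

Since d/dx[F] = ∂F/∂x + (∂F/∂y)·y' = 0, solve for y':
  (∂F/∂y)·y' = -∂F/∂x
  dy/dx = -(∂F/∂x)/(∂F/∂y) = -(-4)/(tan(y)^2 + 1) = 4cos(y)^2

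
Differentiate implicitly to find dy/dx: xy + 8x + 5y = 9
Differentiate the relation implicitly: treat y = y(x) and apply the chain rule, so every y-derivative picks up a y' = dy/dx factor.

With everything moved to the left-hand side, differentiate term by term:
  d/dx[xy] = x·y' + y
  d/dx[8x] = 8
  d/dx[5y] = 5·y'
  d/dx[-9] = 0

Separating the contributions that come from x directly and those that come through y:
  without y':      y + 8
  multiplying y':  x + 5

so (y + 8) + (x + 5)·y' = 0, and therefore
  dy/dx = -(y + 8)/(x + 5) = (-y - 8)/(x + 5)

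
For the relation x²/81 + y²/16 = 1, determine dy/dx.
Differentiate the relation implicitly: treat y = y(x) and apply the chain rule, so every y-derivative picks up a y' = dy/dx factor.

With everything moved to the left-hand side, differentiate term by term:
  d/dx[x^2/81] = 2x/81
  d/dx[y^2/16] = y·y'/8
  d/dx[-1] = 0

Separating the contributions that come from x directly and those that come through y:
  without y':      2x/81
  multiplying y':  y/8

so (2x/81) + (y/8)·y' = 0, and therefore
  dy/dx = -(2x/81)/(y/8) = -16x/(81y)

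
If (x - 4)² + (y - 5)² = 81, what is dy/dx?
Take d/dx of both sides. Since y is implicitly a function of x, the chain rule attaches a y' = dy/dx factor whenever we differentiate through y.

Set F(x, y) = (left side) − (right side), so the curve is F = 0. Differentiating each term of F:
  d/dx[(x - 4)^2] = 2x - 8
  d/dx[(y - 5)^2] = 2·y'(y - 5)
  d/dx[-81] = 0

Collecting, the y'-free part is the partial derivative in x and the y' coefficient is the partial derivative in y:
  ∂F/∂x = 2x - 8
  ∂F/∂y = 2y - 10

so d/dx[F(x, y(x))] = ∂F/∂x + (∂F/∂y)·y' = 0. Rearranging,
  dy/dx = -(∂F/∂x)/(∂F/∂y) = -(2x - 8)/(2y - 10) = (4 - x)/(y - 5)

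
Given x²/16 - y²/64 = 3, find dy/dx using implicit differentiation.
Apply d/dx to both sides, remembering that y depends on x. Each occurrence of y therefore brings in a y' = dy/dx via the chain rule.

With F(x, y) equal to the left-hand side minus the right, differentiate F term by term:
  d/dx[x^2/16] = x/8
  d/dx[-y^2/64] = -y·y'/32
  d/dx[-3] = 0
Adding these up, d/dx[F] = 0 becomes
  (x/8) + (-y/32)·y' = 0,
so isolating y',
  dy/dx = -(x/8)/(-y/32) = 4x/y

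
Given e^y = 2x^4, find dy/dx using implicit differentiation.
Differentiate the relation implicitly: treat y = y(x) and apply the chain rule, so every y-derivative picks up a y' = dy/dx factor.

With everything moved to the left-hand side, differentiate term by term:
  d/dx[-2x^4] = -8x^3
  d/dx[e^(y)] = y'·e^(y)

Separating the contributions that come from x directly and those that come through y:
  without y':      -8x^3
  multiplying y':  e^(y)

so (-8x^3) + (e^(y))·y' = 0, and therefore
  dy/dx = -(-8x^3)/(e^(y)) = 8x^3e^(-y)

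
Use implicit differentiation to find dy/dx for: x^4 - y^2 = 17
Differentiate both sides with respect to x, treating y as y(x). By the chain rule, any term containing y contributes a factor of y' = dy/dx when we differentiate it.

Move every term to one side and write the relation as F(x, y) = 0. Term by term,
  d/dx[x^4] = 4x^3
  d/dx[-y^2] = -2y·y'
  d/dx[-17] = 0

The pieces without y' make up ∂F/∂x and the coefficient of y' is ∂F/∂y:
  ∂F/∂x = 4x^3,
  ∂F/∂y = -2y.

Since d/dx[F] = ∂F/∂x + (∂F/∂y)·y' = 0, solve for y':
  (∂F/∂y)·y' = -∂F/∂x
  dy/dx = -(∂F/∂x)/(∂F/∂y) = -(4x^3)/(-2y) = 2x^3/y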